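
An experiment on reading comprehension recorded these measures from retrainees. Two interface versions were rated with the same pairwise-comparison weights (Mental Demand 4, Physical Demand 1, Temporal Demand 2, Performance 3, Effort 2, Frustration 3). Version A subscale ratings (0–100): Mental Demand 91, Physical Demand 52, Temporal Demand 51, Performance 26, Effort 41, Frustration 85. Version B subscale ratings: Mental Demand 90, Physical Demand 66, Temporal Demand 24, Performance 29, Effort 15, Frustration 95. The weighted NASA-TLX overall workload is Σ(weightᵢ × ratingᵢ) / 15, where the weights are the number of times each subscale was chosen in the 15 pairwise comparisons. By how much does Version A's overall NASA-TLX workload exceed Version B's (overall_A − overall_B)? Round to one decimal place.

3.8

Version A weighted sum = 4·91 + 1·52 + 2·51 + 3·26 + 2·41 + 3·85 = 364 + 52 + 102 + 78 + 82 + 255 = 933; overall_A = 933/15 = 62.2000.
Version B weighted sum = 4·90 + 1·66 + 2·24 + 3·29 + 2·15 + 3·95 = 360 + 66 + 48 + 87 + 30 + 285 = 876; overall_B = 876/15 = 58.4000.
Difference = 62.2000 − 58.4000 = 3.8000 ≈ 3.8.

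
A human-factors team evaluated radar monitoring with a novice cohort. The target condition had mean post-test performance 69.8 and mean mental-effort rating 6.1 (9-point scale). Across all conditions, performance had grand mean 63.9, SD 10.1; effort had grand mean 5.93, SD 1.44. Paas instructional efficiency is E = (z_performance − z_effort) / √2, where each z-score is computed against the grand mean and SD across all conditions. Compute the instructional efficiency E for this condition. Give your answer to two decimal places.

0.33

z_performance = (69.8 − 63.9) / 10.1 = 5.9000 / 10.1 = 0.5842.
z_effort = (6.1 − 5.93) / 1.44 = 0.1700 / 1.44 = 0.1181.
z_P − z_E = 0.5842 − 0.1181 = 0.4661.
E = 0.4661 / √2 = 0.4661 / 1.41421 = 0.3296 ≈ 0.33.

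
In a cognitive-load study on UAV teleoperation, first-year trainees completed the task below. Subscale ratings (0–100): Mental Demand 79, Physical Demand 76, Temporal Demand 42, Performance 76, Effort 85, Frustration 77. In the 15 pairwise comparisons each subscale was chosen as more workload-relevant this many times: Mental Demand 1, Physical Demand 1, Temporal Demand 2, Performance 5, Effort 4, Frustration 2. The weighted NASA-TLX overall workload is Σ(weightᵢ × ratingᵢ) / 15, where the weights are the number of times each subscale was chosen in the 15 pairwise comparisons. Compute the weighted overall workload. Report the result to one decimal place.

The tallies are the weights (they sum to 15).
Weighted sum = 1·79 + 1·76 + 2·42 + 5·76 + 4·85 + 2·77
            = 79 + 76 + 84 + 380 + 340 + 154 = 1113.
Overall workload = 1113 / 15 = 74.2000 ≈ 74.2.

74.2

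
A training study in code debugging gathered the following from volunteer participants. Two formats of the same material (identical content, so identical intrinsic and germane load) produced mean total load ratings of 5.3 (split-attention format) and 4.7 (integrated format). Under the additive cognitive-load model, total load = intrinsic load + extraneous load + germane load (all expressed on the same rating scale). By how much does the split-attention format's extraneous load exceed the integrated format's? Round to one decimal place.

Intrinsic and germane load are equal across formats, so the difference in total load equals the difference in extraneous load.
Extraneous-load difference = 5.3 − 4.7 = 0.6.

0.6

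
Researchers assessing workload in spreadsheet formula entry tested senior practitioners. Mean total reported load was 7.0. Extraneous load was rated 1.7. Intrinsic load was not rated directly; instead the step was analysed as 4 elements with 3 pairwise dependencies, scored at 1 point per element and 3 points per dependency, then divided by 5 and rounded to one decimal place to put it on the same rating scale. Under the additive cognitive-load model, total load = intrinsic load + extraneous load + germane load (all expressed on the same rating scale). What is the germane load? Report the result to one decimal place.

2.7

Intrinsic (element-interactivity): (4 × 1 + 3 × 3) / 5 = 13 / 5 = 2.6000 → 2.6.
germane load = total − intrinsic − extraneous
             = 7.0 − 2.6 − 1.7 = 2.7.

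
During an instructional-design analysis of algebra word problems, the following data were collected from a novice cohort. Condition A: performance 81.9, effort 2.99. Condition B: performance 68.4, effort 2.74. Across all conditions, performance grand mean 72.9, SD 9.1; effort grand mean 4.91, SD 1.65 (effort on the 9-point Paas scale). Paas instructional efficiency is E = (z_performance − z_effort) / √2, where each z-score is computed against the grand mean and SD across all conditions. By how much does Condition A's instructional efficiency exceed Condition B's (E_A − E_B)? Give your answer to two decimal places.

0.94

Condition A: z_P = (81.9 − 72.9)/9.1 = 0.9890; z_E = (2.99 − 4.91)/1.65 = -1.1636; E_A = (0.9890 − (-1.1636))/√2 = 1.5221.
Condition B: z_P = (68.4 − 72.9)/9.1 = -0.4945; z_E = (2.74 − 4.91)/1.65 = -1.3152; E_B = (-0.4945 − (-1.3152))/√2 = 0.5803.
E_A − E_B = 1.5221 − 0.5803 = 0.9418 ≈ 0.94.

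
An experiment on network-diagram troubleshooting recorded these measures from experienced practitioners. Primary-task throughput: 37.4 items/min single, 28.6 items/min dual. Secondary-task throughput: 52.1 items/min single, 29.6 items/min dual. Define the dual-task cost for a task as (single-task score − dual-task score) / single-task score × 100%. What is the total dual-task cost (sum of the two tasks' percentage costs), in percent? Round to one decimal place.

66.7

Primary cost = (37.4 − 28.6) / 37.4 × 100% = 23.5294%.
Secondary cost = (52.1 − 29.6) / 52.1 × 100% = 43.1862%.
Total = 23.5294% + 43.1862% = 66.7156% ≈ 66.7%.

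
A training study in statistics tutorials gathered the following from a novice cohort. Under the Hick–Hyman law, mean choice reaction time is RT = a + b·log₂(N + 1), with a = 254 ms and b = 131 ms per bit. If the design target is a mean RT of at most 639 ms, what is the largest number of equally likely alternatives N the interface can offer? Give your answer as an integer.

Set 254 + 131·log₂(N + 1) ≤ 639.
log₂(N + 1) ≤ (639 − 254) / 131 = 2.9389.
N + 1 ≤ 2^2.9389 = 7.6683.
N ≤ 6.6683, so the largest integer N is 6.

6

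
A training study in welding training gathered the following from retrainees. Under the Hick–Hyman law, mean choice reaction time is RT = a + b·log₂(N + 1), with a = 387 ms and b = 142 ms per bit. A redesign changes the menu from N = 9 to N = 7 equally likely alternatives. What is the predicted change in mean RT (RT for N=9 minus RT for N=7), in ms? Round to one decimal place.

45.7

RT(9) = 387 + 142·log₂(10) = 387 + 142·3.3219 = 858.7098 ms.
RT(7) = 387 + 142·log₂(8) = 387 + 142·3.0000 = 813.0000 ms.
Difference = 858.7098 − 813.0000 = 45.7098 ≈ 45.7 ms.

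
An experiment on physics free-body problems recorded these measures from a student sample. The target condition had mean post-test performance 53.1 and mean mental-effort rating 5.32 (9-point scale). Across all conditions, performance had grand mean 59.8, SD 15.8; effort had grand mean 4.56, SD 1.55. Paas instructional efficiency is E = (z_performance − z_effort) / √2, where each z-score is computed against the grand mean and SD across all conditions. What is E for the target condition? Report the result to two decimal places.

z_performance = (53.1 − 59.8) / 15.8 = -6.7000 / 15.8 = -0.4241.
z_effort = (5.32 − 4.56) / 1.55 = 0.7600 / 1.55 = 0.4903.
z_P − z_E = -0.4241 − 0.4903 = -0.9144.
E = -0.9144 / √2 = -0.9144 / 1.41421 = -0.6466 ≈ -0.65.

-0.65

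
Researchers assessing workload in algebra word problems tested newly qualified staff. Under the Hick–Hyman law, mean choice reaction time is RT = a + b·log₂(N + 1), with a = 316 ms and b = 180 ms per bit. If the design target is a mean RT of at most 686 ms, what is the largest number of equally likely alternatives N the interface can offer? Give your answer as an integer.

3

Set 316 + 180·log₂(N + 1) ≤ 686.
log₂(N + 1) ≤ (686 − 316) / 180 = 2.0556.
N + 1 ≤ 2^2.0556 = 4.1572.
N ≤ 3.1572, so the largest integer N is 3.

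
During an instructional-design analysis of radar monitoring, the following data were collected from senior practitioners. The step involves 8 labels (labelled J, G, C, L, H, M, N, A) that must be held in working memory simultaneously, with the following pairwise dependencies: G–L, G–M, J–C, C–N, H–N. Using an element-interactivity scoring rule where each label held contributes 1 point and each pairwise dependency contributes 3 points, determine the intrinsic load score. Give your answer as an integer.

23

Count of labels held simultaneously: 8.
Count of pairwise dependencies listed: 5.
Element contribution: 8 × 1 = 8.
Interaction contribution: 5 × 3 = 15.
Intrinsic load = 8 + 15 = 23.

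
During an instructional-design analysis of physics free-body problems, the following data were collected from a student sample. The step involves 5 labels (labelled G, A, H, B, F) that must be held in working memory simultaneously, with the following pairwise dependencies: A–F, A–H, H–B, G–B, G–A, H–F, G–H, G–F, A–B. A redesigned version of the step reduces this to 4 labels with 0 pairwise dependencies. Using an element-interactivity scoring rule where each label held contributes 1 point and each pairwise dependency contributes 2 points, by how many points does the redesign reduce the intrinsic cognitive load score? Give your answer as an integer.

19

Original: 5 × 1 + 9 × 2 = 5 + 18 = 23.
Redesigned: 4 × 1 + 0 × 2 = 4 + 0 = 4.
Reduction = 23 − 4 = 19.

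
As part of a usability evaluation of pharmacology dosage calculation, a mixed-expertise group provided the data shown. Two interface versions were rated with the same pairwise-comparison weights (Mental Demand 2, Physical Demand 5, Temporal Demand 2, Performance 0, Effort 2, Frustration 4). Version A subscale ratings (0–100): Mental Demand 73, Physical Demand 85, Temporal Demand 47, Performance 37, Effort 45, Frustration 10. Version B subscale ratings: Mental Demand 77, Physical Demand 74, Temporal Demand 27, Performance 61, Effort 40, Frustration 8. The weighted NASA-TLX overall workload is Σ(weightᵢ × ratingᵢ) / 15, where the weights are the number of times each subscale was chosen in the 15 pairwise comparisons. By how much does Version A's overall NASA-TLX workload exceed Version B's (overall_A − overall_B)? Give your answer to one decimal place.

Version A weighted sum = 2·73 + 5·85 + 2·47 + 0·37 + 2·45 + 4·10 = 146 + 425 + 94 + 0 + 90 + 40 = 795; overall_A = 795/15 = 53.0000.
Version B weighted sum = 2·77 + 5·74 + 2·27 + 0·61 + 2·40 + 4·8 = 154 + 370 + 54 + 0 + 80 + 32 = 690; overall_B = 690/15 = 46.0000.
Difference = 53.0000 − 46.0000 = 7.0000 ≈ 7.0.

7.0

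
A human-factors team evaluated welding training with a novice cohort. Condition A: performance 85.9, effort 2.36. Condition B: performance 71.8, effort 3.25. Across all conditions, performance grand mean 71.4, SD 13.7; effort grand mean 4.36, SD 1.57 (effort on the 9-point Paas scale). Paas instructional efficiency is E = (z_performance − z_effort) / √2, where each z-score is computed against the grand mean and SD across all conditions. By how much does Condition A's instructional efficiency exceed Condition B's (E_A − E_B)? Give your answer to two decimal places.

1.13

Condition A: z_P = (85.9 − 71.4)/13.7 = 1.0584; z_E = (2.36 − 4.36)/1.57 = -1.2739; E_A = (1.0584 − (-1.2739))/√2 = 1.6492.
Condition B: z_P = (71.8 − 71.4)/13.7 = 0.0292; z_E = (3.25 − 4.36)/1.57 = -0.7070; E_B = (0.0292 − (-0.7070))/√2 = 0.5206.
E_A − E_B = 1.6492 − 0.5206 = 1.1286 ≈ 1.13.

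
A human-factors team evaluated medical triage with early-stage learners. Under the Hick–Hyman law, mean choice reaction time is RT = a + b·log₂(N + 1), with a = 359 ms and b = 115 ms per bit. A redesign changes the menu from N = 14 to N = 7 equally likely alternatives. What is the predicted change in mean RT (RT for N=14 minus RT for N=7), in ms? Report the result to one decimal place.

RT(14) = 359 + 115·log₂(15) = 359 + 115·3.9069 = 808.2935 ms.
RT(7) = 359 + 115·log₂(8) = 359 + 115·3.0000 = 704.0000 ms.
Difference = 808.2935 − 704.0000 = 104.2935 ≈ 104.3 ms.

104.3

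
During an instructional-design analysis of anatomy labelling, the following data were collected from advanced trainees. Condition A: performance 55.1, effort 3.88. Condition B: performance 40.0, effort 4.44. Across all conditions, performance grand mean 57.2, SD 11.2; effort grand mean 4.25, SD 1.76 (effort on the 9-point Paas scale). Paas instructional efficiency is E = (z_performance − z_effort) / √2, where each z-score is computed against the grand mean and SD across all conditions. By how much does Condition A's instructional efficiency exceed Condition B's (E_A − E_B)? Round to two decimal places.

1.18

Condition A: z_P = (55.1 − 57.2)/11.2 = -0.1875; z_E = (3.88 − 4.25)/1.76 = -0.2102; E_A = (-0.1875 − (-0.2102))/√2 = 0.0161.
Condition B: z_P = (40.0 − 57.2)/11.2 = -1.5357; z_E = (4.44 − 4.25)/1.76 = 0.1080; E_B = (-1.5357 − 0.1080)/√2 = -1.1623.
E_A − E_B = 0.0161 − (-1.1623) = 1.1784 ≈ 1.18.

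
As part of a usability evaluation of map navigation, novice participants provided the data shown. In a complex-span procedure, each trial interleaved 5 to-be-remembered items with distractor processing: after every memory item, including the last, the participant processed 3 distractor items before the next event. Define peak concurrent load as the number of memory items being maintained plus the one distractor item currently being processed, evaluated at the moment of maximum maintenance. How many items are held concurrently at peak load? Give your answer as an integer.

Maintenance is greatest during the distractor(s) after memory item 5: all 5 memory items are being held.
One distractor item is concurrently being processed.
Peak concurrent load = 5 + 1 = 6 items.

6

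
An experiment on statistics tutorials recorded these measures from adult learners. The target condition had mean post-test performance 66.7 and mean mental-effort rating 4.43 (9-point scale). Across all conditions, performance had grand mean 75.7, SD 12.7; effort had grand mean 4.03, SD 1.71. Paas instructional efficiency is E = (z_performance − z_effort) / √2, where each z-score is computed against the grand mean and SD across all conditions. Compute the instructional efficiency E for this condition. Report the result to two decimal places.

-0.67

z_performance = (66.7 − 75.7) / 12.7 = -9.0000 / 12.7 = -0.7087.
z_effort = (4.43 − 4.03) / 1.71 = 0.4000 / 1.71 = 0.2339.
z_P − z_E = -0.7087 − 0.2339 = -0.9426.
E = -0.9426 / √2 = -0.9426 / 1.41421 = -0.6665 ≈ -0.67.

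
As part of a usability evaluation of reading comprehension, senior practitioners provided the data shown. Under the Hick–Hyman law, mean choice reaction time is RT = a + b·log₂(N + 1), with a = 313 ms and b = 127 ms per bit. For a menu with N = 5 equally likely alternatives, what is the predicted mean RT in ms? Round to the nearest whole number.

log₂(5 + 1) = log₂(6) = 2.5850.
RT = 313 + 127 × 2.5850 = 313 + 328.2950 = 641.2950 ms.
≈ 641 ms.

641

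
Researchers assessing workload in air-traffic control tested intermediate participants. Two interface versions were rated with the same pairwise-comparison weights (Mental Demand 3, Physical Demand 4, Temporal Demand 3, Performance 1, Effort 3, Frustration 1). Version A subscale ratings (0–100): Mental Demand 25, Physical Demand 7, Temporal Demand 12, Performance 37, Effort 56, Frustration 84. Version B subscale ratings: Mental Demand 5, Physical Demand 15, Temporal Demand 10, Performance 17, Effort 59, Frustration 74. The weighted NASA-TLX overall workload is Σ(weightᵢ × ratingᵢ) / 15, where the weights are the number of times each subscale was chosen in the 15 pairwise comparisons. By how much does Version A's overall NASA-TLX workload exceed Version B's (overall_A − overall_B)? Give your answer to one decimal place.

3.7

Version A weighted sum = 3·25 + 4·7 + 3·12 + 1·37 + 3·56 + 1·84 = 75 + 28 + 36 + 37 + 168 + 84 = 428; overall_A = 428/15 = 28.5333.
Version B weighted sum = 3·5 + 4·15 + 3·10 + 1·17 + 3·59 + 1·74 = 15 + 60 + 30 + 17 + 177 + 74 = 373; overall_B = 373/15 = 24.8667.
Difference = 28.5333 − 24.8667 = 3.6666 ≈ 3.7.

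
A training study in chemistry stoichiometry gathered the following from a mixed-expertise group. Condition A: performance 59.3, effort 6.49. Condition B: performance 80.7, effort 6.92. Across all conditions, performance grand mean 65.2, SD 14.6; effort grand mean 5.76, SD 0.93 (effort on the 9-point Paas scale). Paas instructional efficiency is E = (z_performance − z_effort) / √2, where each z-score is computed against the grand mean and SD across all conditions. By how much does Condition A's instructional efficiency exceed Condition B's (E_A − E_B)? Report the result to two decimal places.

-0.71

Condition A: z_P = (59.3 − 65.2)/14.6 = -0.4041; z_E = (6.49 − 5.76)/0.93 = 0.7849; E_A = (-0.4041 − 0.7849)/√2 = -0.8407.
Condition B: z_P = (80.7 − 65.2)/14.6 = 1.0616; z_E = (6.92 − 5.76)/0.93 = 1.2473; E_B = (1.0616 − 1.2473)/√2 = -0.1313.
E_A − E_B = -0.8407 − (-0.1313) = -0.7094 ≈ -0.71.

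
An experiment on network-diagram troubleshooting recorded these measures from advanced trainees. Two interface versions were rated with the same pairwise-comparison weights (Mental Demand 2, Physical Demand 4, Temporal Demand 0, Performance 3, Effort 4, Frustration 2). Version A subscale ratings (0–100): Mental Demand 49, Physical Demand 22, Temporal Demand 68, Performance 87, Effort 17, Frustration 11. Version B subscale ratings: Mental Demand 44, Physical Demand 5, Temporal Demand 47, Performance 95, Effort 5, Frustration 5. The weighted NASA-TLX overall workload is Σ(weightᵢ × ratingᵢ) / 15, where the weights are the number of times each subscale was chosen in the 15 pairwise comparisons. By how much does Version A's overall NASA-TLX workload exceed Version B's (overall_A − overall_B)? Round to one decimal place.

Version A weighted sum = 2·49 + 4·22 + 0·68 + 3·87 + 4·17 + 2·11 = 98 + 88 + 0 + 261 + 68 + 22 = 537; overall_A = 537/15 = 35.8000.
Version B weighted sum = 2·44 + 4·5 + 0·47 + 3·95 + 4·5 + 2·5 = 88 + 20 + 0 + 285 + 20 + 10 = 423; overall_B = 423/15 = 28.2000.
Difference = 35.8000 − 28.2000 = 7.6000 ≈ 7.6.

7.6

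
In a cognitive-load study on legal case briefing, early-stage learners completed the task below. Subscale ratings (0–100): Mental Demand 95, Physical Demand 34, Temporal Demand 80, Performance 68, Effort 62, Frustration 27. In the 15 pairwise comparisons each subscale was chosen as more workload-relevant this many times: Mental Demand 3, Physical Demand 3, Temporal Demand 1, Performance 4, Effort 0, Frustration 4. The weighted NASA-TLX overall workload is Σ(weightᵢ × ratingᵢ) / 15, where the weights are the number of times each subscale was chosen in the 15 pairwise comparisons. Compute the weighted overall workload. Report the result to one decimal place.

56.5

The tallies are the weights (they sum to 15).
Weighted sum = 3·95 + 3·34 + 1·80 + 4·68 + 0·62 + 4·27
            = 285 + 102 + 80 + 272 + 0 + 108 = 847.
Overall workload = 847 / 15 = 56.4667 ≈ 56.5.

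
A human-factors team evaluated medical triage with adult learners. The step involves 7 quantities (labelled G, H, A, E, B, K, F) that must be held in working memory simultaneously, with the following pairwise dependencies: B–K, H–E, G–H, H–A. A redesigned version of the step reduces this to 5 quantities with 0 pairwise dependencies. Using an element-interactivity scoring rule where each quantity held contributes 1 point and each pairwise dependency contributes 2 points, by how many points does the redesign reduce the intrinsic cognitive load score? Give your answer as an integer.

10

Original: 7 × 1 + 4 × 2 = 7 + 8 = 15.
Redesigned: 5 × 1 + 0 × 2 = 5 + 0 = 5.
Reduction = 15 − 5 = 10.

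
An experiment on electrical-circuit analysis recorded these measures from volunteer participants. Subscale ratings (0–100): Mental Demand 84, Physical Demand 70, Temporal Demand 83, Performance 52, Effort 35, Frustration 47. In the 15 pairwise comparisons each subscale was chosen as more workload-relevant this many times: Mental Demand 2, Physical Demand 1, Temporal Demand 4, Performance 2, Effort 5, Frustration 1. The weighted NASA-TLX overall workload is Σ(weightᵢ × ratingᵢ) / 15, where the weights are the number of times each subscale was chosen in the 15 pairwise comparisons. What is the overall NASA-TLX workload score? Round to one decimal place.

The tallies are the weights (they sum to 15).
Weighted sum = 2·84 + 1·70 + 4·83 + 2·52 + 5·35 + 1·47
            = 168 + 70 + 332 + 104 + 175 + 47 = 896.
Overall workload = 896 / 15 = 59.7333 ≈ 59.7.

59.7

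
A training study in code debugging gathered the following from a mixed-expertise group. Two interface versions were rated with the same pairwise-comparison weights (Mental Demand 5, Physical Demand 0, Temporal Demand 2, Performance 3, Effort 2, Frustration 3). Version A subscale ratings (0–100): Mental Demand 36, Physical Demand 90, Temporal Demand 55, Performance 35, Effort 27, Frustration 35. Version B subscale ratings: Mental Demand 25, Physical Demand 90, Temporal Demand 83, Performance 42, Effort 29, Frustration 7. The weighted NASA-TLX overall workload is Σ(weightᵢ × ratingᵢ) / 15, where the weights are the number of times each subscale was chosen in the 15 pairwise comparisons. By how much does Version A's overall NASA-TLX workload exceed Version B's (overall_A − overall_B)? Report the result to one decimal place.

Version A weighted sum = 5·36 + 0·90 + 2·55 + 3·35 + 2·27 + 3·35 = 180 + 0 + 110 + 105 + 54 + 105 = 554; overall_A = 554/15 = 36.9333.
Version B weighted sum = 5·25 + 0·90 + 2·83 + 3·42 + 2·29 + 3·7 = 125 + 0 + 166 + 126 + 58 + 21 = 496; overall_B = 496/15 = 33.0667.
Difference = 36.9333 − 33.0667 = 3.8666 ≈ 3.9.

3.9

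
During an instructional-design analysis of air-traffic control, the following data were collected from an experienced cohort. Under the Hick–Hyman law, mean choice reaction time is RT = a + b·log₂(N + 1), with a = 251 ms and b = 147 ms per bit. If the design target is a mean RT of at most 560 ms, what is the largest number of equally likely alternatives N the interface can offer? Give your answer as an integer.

Set 251 + 147·log₂(N + 1) ≤ 560.
log₂(N + 1) ≤ (560 − 251) / 147 = 2.1020.
N + 1 ≤ 2^2.1020 = 4.2930.
N ≤ 3.2930, so the largest integer N is 3.

3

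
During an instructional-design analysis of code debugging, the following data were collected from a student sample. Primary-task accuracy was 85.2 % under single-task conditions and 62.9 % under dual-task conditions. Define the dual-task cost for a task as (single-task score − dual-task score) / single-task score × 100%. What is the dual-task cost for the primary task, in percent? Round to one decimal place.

26.2

Cost = (85.2 − 62.9) / 85.2 × 100%
     = 22.3000 / 85.2 × 100% = 26.1737%.
≈ 26.2%.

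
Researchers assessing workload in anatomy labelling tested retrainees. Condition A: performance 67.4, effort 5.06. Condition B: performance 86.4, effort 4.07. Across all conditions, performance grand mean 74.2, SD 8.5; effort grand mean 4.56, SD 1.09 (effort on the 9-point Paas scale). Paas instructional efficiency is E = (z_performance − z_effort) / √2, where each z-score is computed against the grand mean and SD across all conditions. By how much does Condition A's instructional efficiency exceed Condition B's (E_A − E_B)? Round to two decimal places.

-2.22

Condition A: z_P = (67.4 − 74.2)/8.5 = -0.8000; z_E = (5.06 − 4.56)/1.09 = 0.4587; E_A = (-0.8000 − 0.4587)/√2 = -0.8900.
Condition B: z_P = (86.4 − 74.2)/8.5 = 1.4353; z_E = (4.07 − 4.56)/1.09 = -0.4495; E_B = (1.4353 − (-0.4495))/√2 = 1.3328.
E_A − E_B = -0.8900 − 1.3328 = -2.2228 ≈ -2.22.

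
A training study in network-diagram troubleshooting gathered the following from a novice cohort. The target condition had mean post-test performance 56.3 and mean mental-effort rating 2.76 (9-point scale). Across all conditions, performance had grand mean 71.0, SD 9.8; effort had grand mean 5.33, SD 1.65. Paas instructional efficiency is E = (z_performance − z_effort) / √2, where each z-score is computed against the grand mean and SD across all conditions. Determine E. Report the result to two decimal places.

0.04

z_performance = (56.3 − 71.0) / 9.8 = -14.7000 / 9.8 = -1.5000.
z_effort = (2.76 − 5.33) / 1.65 = -2.5700 / 1.65 = -1.5576.
z_P − z_E = -1.5000 − (-1.5576) = 0.0576.
E = 0.0576 / √2 = 0.0576 / 1.41421 = 0.0407 ≈ 0.04.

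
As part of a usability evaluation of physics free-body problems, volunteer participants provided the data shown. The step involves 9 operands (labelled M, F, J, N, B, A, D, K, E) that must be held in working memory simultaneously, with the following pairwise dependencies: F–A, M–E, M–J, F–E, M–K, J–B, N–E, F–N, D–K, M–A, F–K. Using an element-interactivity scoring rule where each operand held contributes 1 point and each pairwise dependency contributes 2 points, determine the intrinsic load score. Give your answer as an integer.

31

Count of operands held simultaneously: 9.
Count of pairwise dependencies listed: 11.
Element contribution: 9 × 1 = 9.
Interaction contribution: 11 × 2 = 22.
Intrinsic load = 9 + 22 = 31.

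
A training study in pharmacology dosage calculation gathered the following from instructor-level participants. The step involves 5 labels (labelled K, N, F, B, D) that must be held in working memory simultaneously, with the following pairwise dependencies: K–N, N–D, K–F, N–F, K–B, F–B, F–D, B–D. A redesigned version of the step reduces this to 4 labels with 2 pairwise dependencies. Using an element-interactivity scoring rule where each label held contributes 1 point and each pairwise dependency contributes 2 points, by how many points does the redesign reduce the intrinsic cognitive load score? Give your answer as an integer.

Original: 5 × 1 + 8 × 2 = 5 + 16 = 21.
Redesigned: 4 × 1 + 2 × 2 = 4 + 4 = 8.
Reduction = 21 − 8 = 13.

13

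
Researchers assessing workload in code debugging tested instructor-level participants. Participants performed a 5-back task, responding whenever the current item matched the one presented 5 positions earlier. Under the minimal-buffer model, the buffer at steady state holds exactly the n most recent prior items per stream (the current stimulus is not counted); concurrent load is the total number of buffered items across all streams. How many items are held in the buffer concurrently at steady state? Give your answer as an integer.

5

The buffer holds the 5 most recent prior items.
Steady-state concurrent load = 5 items.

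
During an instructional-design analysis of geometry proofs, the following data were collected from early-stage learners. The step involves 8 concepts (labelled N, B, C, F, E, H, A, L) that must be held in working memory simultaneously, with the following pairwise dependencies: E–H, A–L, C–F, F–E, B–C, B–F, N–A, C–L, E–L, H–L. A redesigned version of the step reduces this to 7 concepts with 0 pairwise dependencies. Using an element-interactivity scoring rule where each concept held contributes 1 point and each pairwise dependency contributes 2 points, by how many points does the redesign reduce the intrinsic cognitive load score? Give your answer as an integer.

Original: 8 × 1 + 10 × 2 = 8 + 20 = 28.
Redesigned: 7 × 1 + 0 × 2 = 7 + 0 = 7.
Reduction = 28 − 7 = 21.

21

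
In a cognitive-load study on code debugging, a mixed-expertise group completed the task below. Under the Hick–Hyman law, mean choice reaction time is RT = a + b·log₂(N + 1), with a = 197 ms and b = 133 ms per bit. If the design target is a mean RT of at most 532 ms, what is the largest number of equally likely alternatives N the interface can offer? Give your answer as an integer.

Set 197 + 133·log₂(N + 1) ≤ 532.
log₂(N + 1) ≤ (532 − 197) / 133 = 2.5188.
N + 1 ≤ 2^2.5188 = 5.7311.
N ≤ 4.7311, so the largest integer N is 4.

4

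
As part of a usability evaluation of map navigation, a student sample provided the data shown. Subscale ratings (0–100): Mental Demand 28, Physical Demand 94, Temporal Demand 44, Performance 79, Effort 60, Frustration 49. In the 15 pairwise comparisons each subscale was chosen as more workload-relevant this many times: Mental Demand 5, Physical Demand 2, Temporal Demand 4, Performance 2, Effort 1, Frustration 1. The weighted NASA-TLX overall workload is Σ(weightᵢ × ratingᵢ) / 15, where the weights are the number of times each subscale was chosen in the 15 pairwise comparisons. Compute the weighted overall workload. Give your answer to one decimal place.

51.4

The tallies are the weights (they sum to 15).
Weighted sum = 5·28 + 2·94 + 4·44 + 2·79 + 1·60 + 1·49
            = 140 + 188 + 176 + 158 + 60 + 49 = 771.
Overall workload = 771 / 15 = 51.4000 ≈ 51.4.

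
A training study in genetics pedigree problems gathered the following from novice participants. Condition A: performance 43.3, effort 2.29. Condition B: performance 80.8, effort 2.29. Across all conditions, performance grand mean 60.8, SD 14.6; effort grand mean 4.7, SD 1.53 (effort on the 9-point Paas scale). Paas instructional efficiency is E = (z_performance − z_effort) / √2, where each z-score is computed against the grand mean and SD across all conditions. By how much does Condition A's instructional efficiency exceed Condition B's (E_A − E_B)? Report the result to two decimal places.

-1.82

Condition A: z_P = (43.3 − 60.8)/14.6 = -1.1986; z_E = (2.29 − 4.7)/1.53 = -1.5752; E_A = (-1.1986 − (-1.5752))/√2 = 0.2663.
Condition B: z_P = (80.8 − 60.8)/14.6 = 1.3699; z_E = (2.29 − 4.7)/1.53 = -1.5752; E_B = (1.3699 − (-1.5752))/√2 = 2.0825.
E_A − E_B = 0.2663 − 2.0825 = -1.8162 ≈ -1.82.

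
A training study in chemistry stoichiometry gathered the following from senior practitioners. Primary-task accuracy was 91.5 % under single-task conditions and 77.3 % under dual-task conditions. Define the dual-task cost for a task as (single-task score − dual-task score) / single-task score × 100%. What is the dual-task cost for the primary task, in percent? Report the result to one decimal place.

15.5

Cost = (91.5 − 77.3) / 91.5 × 100%
     = 14.2000 / 91.5 × 100% = 15.5191%.
≈ 15.5%.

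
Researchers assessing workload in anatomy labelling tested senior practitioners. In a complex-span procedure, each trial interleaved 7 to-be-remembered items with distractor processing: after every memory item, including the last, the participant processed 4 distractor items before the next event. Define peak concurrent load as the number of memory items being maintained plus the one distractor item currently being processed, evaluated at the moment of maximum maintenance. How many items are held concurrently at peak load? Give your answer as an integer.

8

Maintenance is greatest during the distractor(s) after memory item 7: all 7 memory items are being held.
One distractor item is concurrently being processed.
Peak concurrent load = 7 + 1 = 8 items.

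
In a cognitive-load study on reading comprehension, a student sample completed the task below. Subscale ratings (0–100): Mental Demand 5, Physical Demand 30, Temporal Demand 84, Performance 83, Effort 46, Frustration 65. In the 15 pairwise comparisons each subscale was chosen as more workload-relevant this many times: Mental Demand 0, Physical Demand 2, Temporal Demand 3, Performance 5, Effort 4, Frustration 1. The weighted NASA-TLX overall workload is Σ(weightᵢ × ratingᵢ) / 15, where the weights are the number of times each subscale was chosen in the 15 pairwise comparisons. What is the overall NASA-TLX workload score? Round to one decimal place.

The tallies are the weights (they sum to 15).
Weighted sum = 0·5 + 2·30 + 3·84 + 5·83 + 4·46 + 1·65
            = 0 + 60 + 252 + 415 + 184 + 65 = 976.
Overall workload = 976 / 15 = 65.0667 ≈ 65.1.

65.1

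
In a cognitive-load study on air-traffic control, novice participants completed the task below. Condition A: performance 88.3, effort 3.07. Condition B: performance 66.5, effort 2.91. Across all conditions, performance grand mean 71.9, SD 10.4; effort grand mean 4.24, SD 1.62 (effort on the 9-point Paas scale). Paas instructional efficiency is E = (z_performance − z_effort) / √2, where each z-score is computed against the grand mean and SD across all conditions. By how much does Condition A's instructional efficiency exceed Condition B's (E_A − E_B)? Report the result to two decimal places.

Condition A: z_P = (88.3 − 71.9)/10.4 = 1.5769; z_E = (3.07 − 4.24)/1.62 = -0.7222; E_A = (1.5769 − (-0.7222))/√2 = 1.6257.
Condition B: z_P = (66.5 − 71.9)/10.4 = -0.5192; z_E = (2.91 − 4.24)/1.62 = -0.8210; E_B = (-0.5192 − (-0.8210))/√2 = 0.2134.
E_A − E_B = 1.6257 − 0.2134 = 1.4123 ≈ 1.41.

1.41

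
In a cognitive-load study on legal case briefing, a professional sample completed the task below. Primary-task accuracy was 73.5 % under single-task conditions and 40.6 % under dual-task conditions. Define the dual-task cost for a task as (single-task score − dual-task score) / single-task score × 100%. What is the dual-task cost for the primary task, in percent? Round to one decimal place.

Cost = (73.5 − 40.6) / 73.5 × 100%
     = 32.9000 / 73.5 × 100% = 44.7619%.
≈ 44.8%.

44.8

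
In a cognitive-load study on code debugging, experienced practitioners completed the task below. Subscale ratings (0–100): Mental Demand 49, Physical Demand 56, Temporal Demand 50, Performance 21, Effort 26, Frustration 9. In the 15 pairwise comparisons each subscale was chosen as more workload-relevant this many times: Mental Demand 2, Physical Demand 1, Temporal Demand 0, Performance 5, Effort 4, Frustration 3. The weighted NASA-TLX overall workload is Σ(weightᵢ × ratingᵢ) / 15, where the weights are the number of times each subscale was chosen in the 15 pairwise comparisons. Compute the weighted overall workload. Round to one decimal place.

26.0

The tallies are the weights (they sum to 15).
Weighted sum = 2·49 + 1·56 + 0·50 + 5·21 + 4·26 + 3·9
            = 98 + 56 + 0 + 105 + 104 + 27 = 390.
Overall workload = 390 / 15 = 26.0000 ≈ 26.0.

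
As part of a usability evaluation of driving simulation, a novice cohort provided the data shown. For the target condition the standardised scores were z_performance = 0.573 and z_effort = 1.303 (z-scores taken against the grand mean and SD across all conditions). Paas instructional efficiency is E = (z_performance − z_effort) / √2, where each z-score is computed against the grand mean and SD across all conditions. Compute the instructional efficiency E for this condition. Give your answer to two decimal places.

z_P − z_E = 0.573 − 1.303 = -0.7300.
E = -0.7300 / √2 = -0.7300 / 1.41421 = -0.5162 ≈ -0.52.

-0.52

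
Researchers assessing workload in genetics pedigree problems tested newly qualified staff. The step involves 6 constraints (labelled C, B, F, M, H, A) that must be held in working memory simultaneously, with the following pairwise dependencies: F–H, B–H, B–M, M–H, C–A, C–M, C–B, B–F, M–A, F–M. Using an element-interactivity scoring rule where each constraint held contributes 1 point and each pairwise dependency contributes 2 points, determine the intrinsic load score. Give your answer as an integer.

26

Count of constraints held simultaneously: 6.
Count of pairwise dependencies listed: 10.
Element contribution: 6 × 1 = 6.
Interaction contribution: 10 × 2 = 20.
Intrinsic load = 6 + 20 = 26.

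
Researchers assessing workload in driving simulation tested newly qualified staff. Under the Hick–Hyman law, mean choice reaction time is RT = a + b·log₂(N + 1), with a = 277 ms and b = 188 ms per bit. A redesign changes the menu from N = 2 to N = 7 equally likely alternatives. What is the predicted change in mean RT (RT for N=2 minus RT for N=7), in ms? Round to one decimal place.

RT(2) = 277 + 188·log₂(3) = 277 + 188·1.5850 = 574.9800 ms.
RT(7) = 277 + 188·log₂(8) = 277 + 188·3.0000 = 841.0000 ms.
Difference = 574.9800 − 841.0000 = -266.0200 ≈ -266.0 ms.

-266.0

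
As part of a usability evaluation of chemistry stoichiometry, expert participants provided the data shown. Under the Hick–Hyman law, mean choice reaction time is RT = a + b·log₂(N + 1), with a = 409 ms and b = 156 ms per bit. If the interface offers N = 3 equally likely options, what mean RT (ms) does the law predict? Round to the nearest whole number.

log₂(3 + 1) = log₂(4) = 2.0000.
RT = 409 + 156 × 2.0000 = 409 + 312.0000 = 721.0000 ms.
≈ 721 ms.

721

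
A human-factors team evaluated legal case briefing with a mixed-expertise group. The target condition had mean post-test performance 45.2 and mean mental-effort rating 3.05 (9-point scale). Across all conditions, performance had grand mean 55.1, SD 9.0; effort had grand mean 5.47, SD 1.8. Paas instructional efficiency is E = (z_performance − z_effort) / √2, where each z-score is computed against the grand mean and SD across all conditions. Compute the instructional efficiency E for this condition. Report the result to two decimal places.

0.17

z_performance = (45.2 − 55.1) / 9.0 = -9.9000 / 9.0 = -1.1000.
z_effort = (3.05 − 5.47) / 1.8 = -2.4200 / 1.8 = -1.3444.
z_P − z_E = -1.1000 − (-1.3444) = 0.2444.
E = 0.2444 / √2 = 0.2444 / 1.41421 = 0.1728 ≈ 0.17.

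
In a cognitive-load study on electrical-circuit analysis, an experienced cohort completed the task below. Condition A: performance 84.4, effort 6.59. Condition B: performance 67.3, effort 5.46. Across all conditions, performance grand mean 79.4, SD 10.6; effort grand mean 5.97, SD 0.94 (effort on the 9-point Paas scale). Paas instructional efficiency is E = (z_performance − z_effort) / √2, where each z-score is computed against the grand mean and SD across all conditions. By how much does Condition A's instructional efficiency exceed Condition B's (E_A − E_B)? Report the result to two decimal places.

Condition A: z_P = (84.4 − 79.4)/10.6 = 0.4717; z_E = (6.59 − 5.97)/0.94 = 0.6596; E_A = (0.4717 − 0.6596)/√2 = -0.1329.
Condition B: z_P = (67.3 − 79.4)/10.6 = -1.1415; z_E = (5.46 − 5.97)/0.94 = -0.5426; E_B = (-1.1415 − (-0.5426))/√2 = -0.4235.
E_A − E_B = -0.1329 − (-0.4235) = 0.2906 ≈ 0.29.

0.29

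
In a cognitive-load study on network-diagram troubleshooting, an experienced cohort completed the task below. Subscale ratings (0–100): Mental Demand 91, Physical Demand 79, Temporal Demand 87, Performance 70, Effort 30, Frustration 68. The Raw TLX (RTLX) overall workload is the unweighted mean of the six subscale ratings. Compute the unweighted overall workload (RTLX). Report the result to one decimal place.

70.8

Sum of ratings = 91 + 79 + 87 + 70 + 30 + 68 = 425.
RTLX = 425 / 6 = 70.8333 ≈ 70.8.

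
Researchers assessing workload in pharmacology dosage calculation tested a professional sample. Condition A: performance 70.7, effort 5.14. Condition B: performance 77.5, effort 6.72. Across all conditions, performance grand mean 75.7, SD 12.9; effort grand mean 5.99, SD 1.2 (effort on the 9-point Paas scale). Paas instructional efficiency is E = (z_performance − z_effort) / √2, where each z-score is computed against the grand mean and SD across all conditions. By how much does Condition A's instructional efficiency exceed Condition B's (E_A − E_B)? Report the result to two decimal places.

0.56

Condition A: z_P = (70.7 − 75.7)/12.9 = -0.3876; z_E = (5.14 − 5.99)/1.2 = -0.7083; E_A = (-0.3876 − (-0.7083))/√2 = 0.2268.
Condition B: z_P = (77.5 − 75.7)/12.9 = 0.1395; z_E = (6.72 − 5.99)/1.2 = 0.6083; E_B = (0.1395 − 0.6083)/√2 = -0.3315.
E_A − E_B = 0.2268 − (-0.3315) = 0.5583 ≈ 0.56.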